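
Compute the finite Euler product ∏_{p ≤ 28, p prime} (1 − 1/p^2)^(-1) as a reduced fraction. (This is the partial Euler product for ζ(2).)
∏ = 718188003533/440301256704

The primes p ≤ 28 are [2, 3, 5, 7, 11, 13, 17, 19, 23]. For each prime, (1 − 1/p^2)^(-1) = p^2 / (p^2 − 1). The product is (1 − 1/2^2)^(-1), (1 − 1/3^2)^(-1), (1 − 1/5^2)^(-1), (1 − 1/7^2)^(-1), (1 − 1/11^2)^(-1), (1 − 1/13^2)^(-1), (1 − 1/17^2)^(-1), (1 − 1/19^2)^(-1), (1 − 1/23^2)^(-1) = ∏ p^2 / (p^2 − 1) = 718188003533/440301256704.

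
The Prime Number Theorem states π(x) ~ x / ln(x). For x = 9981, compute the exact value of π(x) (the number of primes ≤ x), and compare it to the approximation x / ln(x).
π(9981) = 1229;  x/ln(x) ≈ 1083.90;  relative error ≈ 11.81%.

Directly count primes up to 9981: π(9981) = 1229. The PNT approximation gives 9981/ln(9981) ≈ 9981/9.20844 ≈ 1083.90. Relative error (π(x) − x/ln(x)) / π(x) ≈ 11.81%; the approximation is known to undercount slightly (Li(x) is a better estimate).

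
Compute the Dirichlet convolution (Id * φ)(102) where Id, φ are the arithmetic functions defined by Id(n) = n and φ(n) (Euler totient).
(Id * φ)(102) = 495

Divisors of 102: [1, 2, 3, 6, 17, 34, 51, 102]. For each d | 102:
  d = 1: Id(1) · φ(102/1) = 1 · 32 = 32
  d = 2: Id(2) · φ(102/2) = 2 · 32 = 64
  d = 3: Id(3) · φ(102/3) = 3 · 16 = 48
  d = 6: Id(6) · φ(102/6) = 6 · 16 = 96
  d = 17: Id(17) · φ(102/17) = 17 · 2 = 34
  d = 34: Id(34) · φ(102/34) = 34 · 2 = 68
  d = 51: Id(51) · φ(102/51) = 51 · 1 = 51
  d = 102: Id(102) · φ(102/102) = 102 · 1 = 102
Summing: (Id * φ)(102) = 32 + 64 + 48 + 96 + 34 + 68 + 51 + 102 = 495.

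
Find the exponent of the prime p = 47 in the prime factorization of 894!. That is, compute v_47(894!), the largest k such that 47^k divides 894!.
v_47(894!) = 19

Legendre's formula: v_p(n!) = Σ_{k ≥ 1} ⌊n / p^k⌋. For p = 47, n = 894, the terms are:
  ⌊894/47^1⌋ = ⌊894/47⌋ = 19
(the next term ⌊894/47^2⌋ = 0, terminating the sum). Summing: v_47(894!) = 19 = 19.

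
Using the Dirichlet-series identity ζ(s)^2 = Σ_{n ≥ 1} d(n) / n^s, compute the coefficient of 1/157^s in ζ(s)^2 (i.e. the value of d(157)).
d(157) = 2

ζ(s)^2 = (Σ 1/m^s)(Σ 1/k^s). The coefficient of 1/n^s in the product is the number of ordered pairs (m, k) with mk = n, which equals d(n). For n = 157, divisors are [1, 157], so d(157) = 2.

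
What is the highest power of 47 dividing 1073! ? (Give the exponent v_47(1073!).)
v_47(1073!) = 22

Legendre's formula: v_p(n!) = Σ_{k ≥ 1} ⌊n / p^k⌋. For p = 47, n = 1073, the terms are:
  ⌊1073/47^1⌋ = ⌊1073/47⌋ = 22
(the next term ⌊1073/47^2⌋ = 0, terminating the sum). Summing: v_47(1073!) = 22 = 22.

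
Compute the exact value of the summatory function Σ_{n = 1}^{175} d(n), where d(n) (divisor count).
Σ_{n ≤ 175} d(n) = 933

Compute d(n) for each 1 ≤ n ≤ 175: d(1) = 1, d(2) = 2, d(3) = 2, d(4) = 3, d(5) = 2, d(6) = 4, d(7) = 2, d(8) = 4, d(9) = 3, d(10) = 4, d(11) = 2, d(12) = 6, d(13) = 2, d(14) = 4, d(15) = 4, d(16) = 5, d(17) = 2, d(18) = 6, d(19) = 2, d(20) = 6, d(21) = 4, d(22) = 4, d(23) = 2, d(24) = 8, d(25) = 3, d(26) = 4, d(27) = 4, d(28) = 6, d(29) = 2, d(30) = 8, d(31) = 2, d(32) = 6, d(33) = 4, d(34) = 4, d(35) = 4, d(36) = 9, d(37) = 2, d(38) = 4, d(39) = 4, d(40) = 8, d(41) = 2, d(42) = 8, d(43) = 2, d(44) = 6, d(45) = 6, d(46) = 4, d(47) = 2, d(48) = 10, d(49) = 3, d(50) = 6, d(51) = 4, d(52) = 6, d(53) = 2, d(54) = 8, d(55) = 4, d(56) = 8, d(57) = 4, d(58) = 4, d(59) = 2, d(60) = 12, d(61) = 2, d(62) = 4, d(63) = 6, d(64) = 7, d(65) = 4, d(66) = 8, d(67) = 2, d(68) = 6, d(69) = 4, d(70) = 8, d(71) = 2, d(72) = 12, d(73) = 2, d(74) = 4, d(75) = 6, d(76) = 6, d(77) = 4, d(78) = 8, d(79) = 2, d(80) = 10, d(81) = 5, d(82) = 4, d(83) = 2, d(84) = 12, d(85) = 4, d(86) = 4, d(87) = 4, d(88) = 8, d(89) = 2, d(90) = 12, d(91) = 4, d(92) = 6, d(93) = 4, d(94) = 4, d(95) = 4, d(96) = 12, d(97) = 2, d(98) = 6, d(99) = 6, d(100) = 9, d(101) = 2, d(102) = 8, d(103) = 2, d(104) = 8, d(105) = 8, d(106) = 4, d(107) = 2, d(108) = 12, d(109) = 2, d(110) = 8, d(111) = 4, d(112) = 10, d(113) = 2, d(114) = 8, d(115) = 4, d(116) = 6, d(117) = 6, d(118) = 4, d(119) = 4, d(120) = 16, d(121) = 3, d(122) = 4, d(123) = 4, d(124) = 6, d(125) = 4, d(126) = 12, d(127) = 2, d(128) = 8, d(129) = 4, d(130) = 8, d(131) = 2, d(132) = 12, d(133) = 4, d(134) = 4, d(135) = 8, d(136) = 8, d(137) = 2, d(138) = 8, d(139) = 2, d(140) = 12, d(141) = 4, d(142) = 4, d(143) = 4, d(144) = 15, d(145) = 4, d(146) = 4, d(147) = 6, d(148) = 6, d(149) = 2, d(150) = 12, d(151) = 2, d(152) = 8, d(153) = 6, d(154) = 8, d(155) = 4, d(156) = 12, d(157) = 2, d(158) = 4, d(159) = 4, d(160) = 12, d(161) = 4, d(162) = 10, d(163) = 2, d(164) = 6, d(165) = 8, d(166) = 4, d(167) = 2, d(168) = 16, d(169) = 3, d(170) = 8, d(171) = 6, d(172) = 6, d(173) = 2, d(174) = 8, d(175) = 6. Summing all 175 values: 933. (Dirichlet's divisor formula: Σ_{n ≤ x} d(n) = x ln(x) + (2γ − 1) x + O(√x). For x = 175, the asymptotic estimate is ≈ 930.86.)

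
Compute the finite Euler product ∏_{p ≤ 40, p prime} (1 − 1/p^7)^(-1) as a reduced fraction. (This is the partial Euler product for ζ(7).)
∏ = 390612576496222063474132638651406606464249171649995563732972174614898335928125/387378248056510136247638717957281013418108703654497719879651674737546587052032

The primes p ≤ 40 are [2, 3, 5, 7, 11, 13, 17, 19, 23, 29, 31, 37]. For each prime, (1 − 1/p^7)^(-1) = p^7 / (p^7 − 1). The product is (1 − 1/2^7)^(-1), (1 − 1/3^7)^(-1), (1 − 1/5^7)^(-1), (1 − 1/7^7)^(-1), (1 − 1/11^7)^(-1), (1 − 1/13^7)^(-1), (1 − 1/17^7)^(-1), (1 − 1/19^7)^(-1), (1 − 1/23^7)^(-1), (1 − 1/29^7)^(-1), (1 − 1/31^7)^(-1), (1 − 1/37^7)^(-1) = ∏ p^7 / (p^7 − 1) = 390612576496222063474132638651406606464249171649995563732972174614898335928125/387378248056510136247638717957281013418108703654497719879651674737546587052032.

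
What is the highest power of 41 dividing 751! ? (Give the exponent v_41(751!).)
v_41(751!) = 18

Legendre's formula: v_p(n!) = Σ_{k ≥ 1} ⌊n / p^k⌋. For p = 41, n = 751, the terms are:
  ⌊751/41^1⌋ = ⌊751/41⌋ = 18
(the next term ⌊751/41^2⌋ = 0, terminating the sum). Summing: v_41(751!) = 18 = 18.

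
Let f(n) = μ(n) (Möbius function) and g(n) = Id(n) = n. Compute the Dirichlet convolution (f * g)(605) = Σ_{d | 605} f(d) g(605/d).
(μ * Id)(605) = 440

Divisors of 605: [1, 5, 11, 55, 121, 605]. For each d | 605:
  d = 1: μ(1) · Id(605/1) = 1 · 605 = 605
  d = 5: μ(5) · Id(605/5) = -1 · 121 = -121
  d = 11: μ(11) · Id(605/11) = -1 · 55 = -55
  d = 55: μ(55) · Id(605/55) = 1 · 11 = 11
  d = 121: μ(121) · Id(605/121) = 0 · 5 = 0
  d = 605: μ(605) · Id(605/605) = 0 · 1 = 0
Summing: (μ * Id)(605) = 605 + -121 + -55 + 11 + 0 + 0 = 440.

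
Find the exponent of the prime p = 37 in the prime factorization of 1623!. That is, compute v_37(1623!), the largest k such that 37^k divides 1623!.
v_37(1623!) = 44

Legendre's formula: v_p(n!) = Σ_{k ≥ 1} ⌊n / p^k⌋. For p = 37, n = 1623, the terms are:
  ⌊1623/37^1⌋ = ⌊1623/37⌋ = 43
  ⌊1623/37^2⌋ = ⌊1623/1369⌋ = 1
(the next term ⌊1623/37^3⌋ = 0, terminating the sum). Summing: v_37(1623!) = 43 + 1 = 44.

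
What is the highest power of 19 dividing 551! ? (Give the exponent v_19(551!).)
v_19(551!) = 30

Legendre's formula: v_p(n!) = Σ_{k ≥ 1} ⌊n / p^k⌋. For p = 19, n = 551, the terms are:
  ⌊551/19^1⌋ = ⌊551/19⌋ = 29
  ⌊551/19^2⌋ = ⌊551/361⌋ = 1
(the next term ⌊551/19^3⌋ = 0, terminating the sum). Summing: v_19(551!) = 29 + 1 = 30.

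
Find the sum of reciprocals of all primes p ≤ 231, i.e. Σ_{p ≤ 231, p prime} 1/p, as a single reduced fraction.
Σ 1/p = 37527519788898476695193360507423991967783840502510585362878348092116031948860199524739442233/19078266889580195013601891820992757757219839668357012055907516904309700014933909014729740190

π(231) = 50, so the primes ≤ 231 are [2, 3, 5, 7, 11, 13, 17, 19, 23, 29, 31, 37, 41, 43, 47, 53, 59, 61, 67, 71, 73, 79, 83, 89, 97, 101, 103, 107, 109, 113, 127, 131, 137, 139, 149, 151, 157, 163, 167, 173, 179, 181, 191, 193, 197, 199, 211, 223, 227, 229]. Summing 1/p over these primes: 37527519788898476695193360507423991967783840502510585362878348092116031948860199524739442233/19078266889580195013601891820992757757219839668357012055907516904309700014933909014729740190 ≈ 1.9670. Mertens estimate ln ln(231) + 0.2615 ≈ 1.9557.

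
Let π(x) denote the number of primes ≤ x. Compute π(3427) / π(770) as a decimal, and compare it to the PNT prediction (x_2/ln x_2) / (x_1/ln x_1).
π(3427)/π(770) = 480/136 ≈ 3.5294;  PNT prediction ≈ 3.6342.

π(770) = 136 and π(3427) = 480, so π(3427)/π(770) ≈ 3.5294. The PNT-predicted ratio is (3427/ln(3427)) / (770/ln(770)) ≈ 3.6342. The two agree to within a few percent, as expected.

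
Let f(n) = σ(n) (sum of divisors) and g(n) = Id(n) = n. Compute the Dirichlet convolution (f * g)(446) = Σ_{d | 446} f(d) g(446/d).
(σ * Id)(446) = 2235

Divisors of 446: [1, 2, 223, 446]. For each d | 446:
  d = 1: σ(1) · Id(446/1) = 1 · 446 = 446
  d = 2: σ(2) · Id(446/2) = 3 · 223 = 669
  d = 223: σ(223) · Id(446/223) = 224 · 2 = 448
  d = 446: σ(446) · Id(446/446) = 672 · 1 = 672
Summing: (σ * Id)(446) = 446 + 669 + 448 + 672 = 2235.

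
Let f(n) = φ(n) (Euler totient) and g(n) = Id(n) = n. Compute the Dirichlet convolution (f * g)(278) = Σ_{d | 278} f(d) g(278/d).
(φ * Id)(278) = 831

Divisors of 278: [1, 2, 139, 278]. For each d | 278:
  d = 1: φ(1) · Id(278/1) = 1 · 278 = 278
  d = 2: φ(2) · Id(278/2) = 1 · 139 = 139
  d = 139: φ(139) · Id(278/139) = 138 · 2 = 276
  d = 278: φ(278) · Id(278/278) = 138 · 1 = 138
Summing: (φ * Id)(278) = 278 + 139 + 276 + 138 = 831.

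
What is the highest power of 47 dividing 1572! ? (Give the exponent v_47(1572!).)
v_47(1572!) = 33

Legendre's formula: v_p(n!) = Σ_{k ≥ 1} ⌊n / p^k⌋. For p = 47, n = 1572, the terms are:
  ⌊1572/47^1⌋ = ⌊1572/47⌋ = 33
(the next term ⌊1572/47^2⌋ = 0, terminating the sum). Summing: v_47(1572!) = 33 = 33.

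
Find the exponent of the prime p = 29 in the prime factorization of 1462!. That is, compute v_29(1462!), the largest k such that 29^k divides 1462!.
v_29(1462!) = 51

Legendre's formula: v_p(n!) = Σ_{k ≥ 1} ⌊n / p^k⌋. For p = 29, n = 1462, the terms are:
  ⌊1462/29^1⌋ = ⌊1462/29⌋ = 50
  ⌊1462/29^2⌋ = ⌊1462/841⌋ = 1
(the next term ⌊1462/29^3⌋ = 0, terminating the sum). Summing: v_29(1462!) = 50 + 1 = 51.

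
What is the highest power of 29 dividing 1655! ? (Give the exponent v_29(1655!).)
v_29(1655!) = 58

Legendre's formula: v_p(n!) = Σ_{k ≥ 1} ⌊n / p^k⌋. For p = 29, n = 1655, the terms are:
  ⌊1655/29^1⌋ = ⌊1655/29⌋ = 57
  ⌊1655/29^2⌋ = ⌊1655/841⌋ = 1
(the next term ⌊1655/29^3⌋ = 0, terminating the sum). Summing: v_29(1655!) = 57 + 1 = 58.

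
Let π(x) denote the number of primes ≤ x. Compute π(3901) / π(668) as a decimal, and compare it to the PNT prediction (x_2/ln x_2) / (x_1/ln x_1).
π(3901)/π(668) = 539/121 ≈ 4.4545;  PNT prediction ≈ 4.5935.

π(668) = 121 and π(3901) = 539, so π(3901)/π(668) ≈ 4.4545. The PNT-predicted ratio is (3901/ln(3901)) / (668/ln(668)) ≈ 4.5935. The two agree to within a few percent, as expected.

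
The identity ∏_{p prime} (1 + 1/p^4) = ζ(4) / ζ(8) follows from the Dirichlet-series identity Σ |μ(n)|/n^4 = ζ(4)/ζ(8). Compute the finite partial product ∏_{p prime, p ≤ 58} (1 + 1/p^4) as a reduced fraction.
∏ = 22191296873353842710281222970410269196792920578371108176528669216114688/20586999778381633591344384332656221508370849439367985929948634732675625

The primes p ≤ 58 are [2, 3, 5, 7, 11, 13, 17, 19, 23, 29, 31, 37, 41, 43, 47, 53]. For each, (1 + 1/p^4) = (p^4 + 1)/p^4. Multiplying these fractions over p ∈ [2, 3, 5, 7, 11, 13, 17, 19, 23, 29, 31, 37, 41, 43, 47, 53] gives 22191296873353842710281222970410269196792920578371108176528669216114688/20586999778381633591344384332656221508370849439367985929948634732675625. (In the limit P → ∞ this tends to ζ(4)/ζ(8).)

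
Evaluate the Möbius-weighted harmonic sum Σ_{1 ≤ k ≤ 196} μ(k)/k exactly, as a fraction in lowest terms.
Σ μ(k)/k = -43277238338814707352435871087729404219364080007991120795068950289487278357/2094340804123062964635950016266159511607730554966537454865305011530672742866

Values of μ(k) for 1 ≤ k ≤ 196: μ(1) = 1, μ(2) = -1, μ(3) = -1, μ(5) = -1, μ(6) = 1, μ(7) = -1, μ(10) = 1, μ(11) = -1, μ(13) = -1, μ(14) = 1, μ(15) = 1, μ(17) = -1, μ(19) = -1, μ(21) = 1, μ(22) = 1, μ(23) = -1, μ(26) = 1, μ(29) = -1, μ(30) = -1, μ(31) = -1, μ(33) = 1, μ(34) = 1, μ(35) = 1, μ(37) = -1, μ(38) = 1, μ(39) = 1, μ(41) = -1, μ(42) = -1, μ(43) = -1, μ(46) = 1, μ(47) = -1, μ(51) = 1, μ(53) = -1, μ(55) = 1, μ(57) = 1, μ(58) = 1, μ(59) = -1, μ(61) = -1, μ(62) = 1, μ(65) = 1, μ(66) = -1, μ(67) = -1, μ(69) = 1, μ(70) = -1, μ(71) = -1, μ(73) = -1, μ(74) = 1, μ(77) = 1, μ(78) = -1, μ(79) = -1, μ(82) = 1, μ(83) = -1, μ(85) = 1, μ(86) = 1, μ(87) = 1, μ(89) = -1, μ(91) = 1, μ(93) = 1, μ(94) = 1, μ(95) = 1, μ(97) = -1, μ(101) = -1, μ(102) = -1, μ(103) = -1, μ(105) = -1, μ(106) = 1, μ(107) = -1, μ(109) = -1, μ(110) = -1, μ(111) = 1, μ(113) = -1, μ(114) = -1, μ(115) = 1, μ(118) = 1, μ(119) = 1, μ(122) = 1, μ(123) = 1, μ(127) = -1, μ(129) = 1, μ(130) = -1, μ(131) = -1, μ(133) = 1, μ(134) = 1, μ(137) = -1, μ(138) = -1, μ(139) = -1, μ(141) = 1, μ(142) = 1, μ(143) = 1, μ(145) = 1, μ(146) = 1, μ(149) = -1, μ(151) = -1, μ(154) = -1, μ(155) = 1, μ(157) = -1, μ(158) = 1, μ(159) = 1, μ(161) = 1, μ(163) = -1, μ(165) = -1, μ(166) = 1, μ(167) = -1, μ(170) = -1, μ(173) = -1, μ(174) = -1, μ(177) = 1, μ(178) = 1, μ(179) = -1, μ(181) = -1, μ(182) = -1, μ(183) = 1, μ(185) = 1, μ(186) = -1, μ(187) = 1, μ(190) = -1, μ(191) = -1, μ(193) = -1, μ(194) = 1, μ(195) = -1, with μ = 0 on non-squarefree integers. Summing μ(k)/k for k where μ(k) ≠ 0 gives -43277238338814707352435871087729404219364080007991120795068950289487278357/2094340804123062964635950016266159511607730554966537454865305011530672742866 ≈ -0.0207. (PNT ⟺ this sum → 0 as n → ∞.)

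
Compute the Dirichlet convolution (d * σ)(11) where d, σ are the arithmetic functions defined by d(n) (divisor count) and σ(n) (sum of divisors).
(d * σ)(11) = 14

Divisors of 11: [1, 11]. For each d | 11:
  d = 1: d(1) · σ(11/1) = 1 · 12 = 12
  d = 11: d(11) · σ(11/11) = 2 · 1 = 2
Summing: (d * σ)(11) = 12 + 2 = 14.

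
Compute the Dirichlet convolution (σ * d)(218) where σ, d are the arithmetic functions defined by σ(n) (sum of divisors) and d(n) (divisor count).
(σ * d)(218) = 560

Divisors of 218: [1, 2, 109, 218]. For each d | 218:
  d = 1: σ(1) · d(218/1) = 1 · 4 = 4
  d = 2: σ(2) · d(218/2) = 3 · 2 = 6
  d = 109: σ(109) · d(218/109) = 110 · 2 = 220
  d = 218: σ(218) · d(218/218) = 330 · 1 = 330
Summing: (σ * d)(218) = 4 + 6 + 220 + 330 = 560.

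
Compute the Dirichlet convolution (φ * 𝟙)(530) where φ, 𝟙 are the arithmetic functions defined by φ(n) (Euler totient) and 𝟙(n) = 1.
(φ * 𝟙)(530) = 530

Divisors of 530: [1, 2, 5, 10, 53, 106, 265, 530]. For each d | 530:
  d = 1: φ(1) · 𝟙(530/1) = 1 · 1 = 1
  d = 2: φ(2) · 𝟙(530/2) = 1 · 1 = 1
  d = 5: φ(5) · 𝟙(530/5) = 4 · 1 = 4
  d = 10: φ(10) · 𝟙(530/10) = 4 · 1 = 4
  d = 53: φ(53) · 𝟙(530/53) = 52 · 1 = 52
  d = 106: φ(106) · 𝟙(530/106) = 52 · 1 = 52
  d = 265: φ(265) · 𝟙(530/265) = 208 · 1 = 208
  d = 530: φ(530) · 𝟙(530/530) = 208 · 1 = 208
Summing: (φ * 𝟙)(530) = 1 + 1 + 4 + 4 + 52 + 52 + 208 + 208 = 530.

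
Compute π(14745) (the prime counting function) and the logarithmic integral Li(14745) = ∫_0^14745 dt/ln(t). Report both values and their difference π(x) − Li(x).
π(14745) = 1726;  Li(14745) ≈ 1750.08;  π(x) − Li(x) ≈ -24.08.

Direct count of primes ≤ 14745 gives π(14745) = 1726. Numerical evaluation of the logarithmic integral gives Li(14745) ≈ 1750.08. The difference π(x) − Li(x) ≈ -24.08 is typically negative for small/moderate x (Li(x) overestimates), though Littlewood's theorem shows this sign changes infinitely often.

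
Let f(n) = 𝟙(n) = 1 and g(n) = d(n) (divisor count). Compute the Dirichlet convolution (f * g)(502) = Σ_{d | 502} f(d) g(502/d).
(𝟙 * d)(502) = 9

Divisors of 502: [1, 2, 251, 502]. For each d | 502:
  d = 1: 𝟙(1) · d(502/1) = 1 · 4 = 4
  d = 2: 𝟙(2) · d(502/2) = 1 · 2 = 2
  d = 251: 𝟙(251) · d(502/251) = 1 · 2 = 2
  d = 502: 𝟙(502) · d(502/502) = 1 · 1 = 1
Summing: (𝟙 * d)(502) = 4 + 2 + 2 + 1 = 9.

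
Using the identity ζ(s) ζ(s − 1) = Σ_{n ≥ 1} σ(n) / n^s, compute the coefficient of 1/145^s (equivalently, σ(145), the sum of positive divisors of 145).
σ(145) = 180

In the product (Σ m^0/m^s)(Σ k / k^s) = Σ (Σ_{d | n} d) / n^s, the coefficient of 1/n^s is σ(n) = Σ_{d | n} d. For n = 145, divisors are [1, 5, 29, 145]; summing: σ(145) = 180.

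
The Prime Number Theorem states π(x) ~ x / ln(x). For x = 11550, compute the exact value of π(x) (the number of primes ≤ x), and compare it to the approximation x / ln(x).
π(11550) = 1391;  x/ln(x) ≈ 1234.71;  relative error ≈ 11.24%.

Directly count primes up to 11550: π(11550) = 1391. The PNT approximation gives 11550/ln(11550) ≈ 11550/9.35444 ≈ 1234.71. Relative error (π(x) − x/ln(x)) / π(x) ≈ 11.24%; the approximation is known to undercount slightly (Li(x) is a better estimate).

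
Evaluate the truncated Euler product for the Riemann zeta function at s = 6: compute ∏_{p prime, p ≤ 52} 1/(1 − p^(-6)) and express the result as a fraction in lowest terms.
∏ = 739922824862544451640166694180680765476614483998462834502498139791315/727309058868145310276350820375862045292293308126790710400267935809536

The primes p ≤ 52 are [2, 3, 5, 7, 11, 13, 17, 19, 23, 29, 31, 37, 41, 43, 47]. For each prime, (1 − 1/p^6)^(-1) = p^6 / (p^6 − 1). The product is (1 − 1/2^6)^(-1), (1 − 1/3^6)^(-1), (1 − 1/5^6)^(-1), (1 − 1/7^6)^(-1), (1 − 1/11^6)^(-1), (1 − 1/13^6)^(-1), (1 − 1/17^6)^(-1), (1 − 1/19^6)^(-1), (1 − 1/23^6)^(-1), (1 − 1/29^6)^(-1), (1 − 1/31^6)^(-1), (1 − 1/37^6)^(-1), (1 − 1/41^6)^(-1), (1 − 1/43^6)^(-1), (1 − 1/47^6)^(-1) = ∏ p^6 / (p^6 − 1) = 739922824862544451640166694180680765476614483998462834502498139791315/727309058868145310276350820375862045292293308126790710400267935809536.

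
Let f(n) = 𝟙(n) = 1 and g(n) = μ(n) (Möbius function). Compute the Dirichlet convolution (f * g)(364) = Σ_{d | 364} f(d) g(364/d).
(𝟙 * μ)(364) = 0

Divisors of 364: [1, 2, 4, 7, 13, 14, 26, 28, 52, 91, 182, 364]. For each d | 364:
  d = 1: 𝟙(1) · μ(364/1) = 1 · 0 = 0
  d = 2: 𝟙(2) · μ(364/2) = 1 · -1 = -1
  d = 4: 𝟙(4) · μ(364/4) = 1 · 1 = 1
  d = 7: 𝟙(7) · μ(364/7) = 1 · 0 = 0
  d = 13: 𝟙(13) · μ(364/13) = 1 · 0 = 0
  d = 14: 𝟙(14) · μ(364/14) = 1 · 1 = 1
  d = 26: 𝟙(26) · μ(364/26) = 1 · 1 = 1
  d = 28: 𝟙(28) · μ(364/28) = 1 · -1 = -1
  d = 52: 𝟙(52) · μ(364/52) = 1 · -1 = -1
  d = 91: 𝟙(91) · μ(364/91) = 1 · 0 = 0
  d = 182: 𝟙(182) · μ(364/182) = 1 · -1 = -1
  d = 364: 𝟙(364) · μ(364/364) = 1 · 1 = 1
Summing: (𝟙 * μ)(364) = 0 + -1 + 1 + 0 + 0 + 1 + 1 + -1 + -1 + 0 + -1 + 1 = 0.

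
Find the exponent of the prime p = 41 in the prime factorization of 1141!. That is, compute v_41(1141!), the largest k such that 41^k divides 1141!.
v_41(1141!) = 27

Legendre's formula: v_p(n!) = Σ_{k ≥ 1} ⌊n / p^k⌋. For p = 41, n = 1141, the terms are:
  ⌊1141/41^1⌋ = ⌊1141/41⌋ = 27
(the next term ⌊1141/41^2⌋ = 0, terminating the sum). Summing: v_41(1141!) = 27 = 27.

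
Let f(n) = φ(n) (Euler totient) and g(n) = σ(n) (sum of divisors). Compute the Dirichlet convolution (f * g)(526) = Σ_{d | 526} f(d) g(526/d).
(φ * σ)(526) = 2104

Divisors of 526: [1, 2, 263, 526]. For each d | 526:
  d = 1: φ(1) · σ(526/1) = 1 · 792 = 792
  d = 2: φ(2) · σ(526/2) = 1 · 264 = 264
  d = 263: φ(263) · σ(526/263) = 262 · 3 = 786
  d = 526: φ(526) · σ(526/526) = 262 · 1 = 262
Summing: (φ * σ)(526) = 792 + 264 + 786 + 262 = 2104.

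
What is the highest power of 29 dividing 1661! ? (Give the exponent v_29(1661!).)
v_29(1661!) = 58

Legendre's formula: v_p(n!) = Σ_{k ≥ 1} ⌊n / p^k⌋. For p = 29, n = 1661, the terms are:
  ⌊1661/29^1⌋ = ⌊1661/29⌋ = 57
  ⌊1661/29^2⌋ = ⌊1661/841⌋ = 1
(the next term ⌊1661/29^3⌋ = 0, terminating the sum). Summing: v_29(1661!) = 57 + 1 = 58.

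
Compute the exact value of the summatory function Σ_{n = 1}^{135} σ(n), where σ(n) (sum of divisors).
Σ_{n ≤ 135} σ(n) = 15035

Compute σ(n) for each 1 ≤ n ≤ 135: σ(1) = 1, σ(2) = 3, σ(3) = 4, σ(4) = 7, σ(5) = 6, σ(6) = 12, σ(7) = 8, σ(8) = 15, σ(9) = 13, σ(10) = 18, σ(11) = 12, σ(12) = 28, σ(13) = 14, σ(14) = 24, σ(15) = 24, σ(16) = 31, σ(17) = 18, σ(18) = 39, σ(19) = 20, σ(20) = 42, σ(21) = 32, σ(22) = 36, σ(23) = 24, σ(24) = 60, σ(25) = 31, σ(26) = 42, σ(27) = 40, σ(28) = 56, σ(29) = 30, σ(30) = 72, σ(31) = 32, σ(32) = 63, σ(33) = 48, σ(34) = 54, σ(35) = 48, σ(36) = 91, σ(37) = 38, σ(38) = 60, σ(39) = 56, σ(40) = 90, σ(41) = 42, σ(42) = 96, σ(43) = 44, σ(44) = 84, σ(45) = 78, σ(46) = 72, σ(47) = 48, σ(48) = 124, σ(49) = 57, σ(50) = 93, σ(51) = 72, σ(52) = 98, σ(53) = 54, σ(54) = 120, σ(55) = 72, σ(56) = 120, σ(57) = 80, σ(58) = 90, σ(59) = 60, σ(60) = 168, σ(61) = 62, σ(62) = 96, σ(63) = 104, σ(64) = 127, σ(65) = 84, σ(66) = 144, σ(67) = 68, σ(68) = 126, σ(69) = 96, σ(70) = 144, σ(71) = 72, σ(72) = 195, σ(73) = 74, σ(74) = 114, σ(75) = 124, σ(76) = 140, σ(77) = 96, σ(78) = 168, σ(79) = 80, σ(80) = 186, σ(81) = 121, σ(82) = 126, σ(83) = 84, σ(84) = 224, σ(85) = 108, σ(86) = 132, σ(87) = 120, σ(88) = 180, σ(89) = 90, σ(90) = 234, σ(91) = 112, σ(92) = 168, σ(93) = 128, σ(94) = 144, σ(95) = 120, σ(96) = 252, σ(97) = 98, σ(98) = 171, σ(99) = 156, σ(100) = 217, σ(101) = 102, σ(102) = 216, σ(103) = 104, σ(104) = 210, σ(105) = 192, σ(106) = 162, σ(107) = 108, σ(108) = 280, σ(109) = 110, σ(110) = 216, σ(111) = 152, σ(112) = 248, σ(113) = 114, σ(114) = 240, σ(115) = 144, σ(116) = 210, σ(117) = 182, σ(118) = 180, σ(119) = 144, σ(120) = 360, σ(121) = 133, σ(122) = 186, σ(123) = 168, σ(124) = 224, σ(125) = 156, σ(126) = 312, σ(127) = 128, σ(128) = 255, σ(129) = 176, σ(130) = 252, σ(131) = 132, σ(132) = 336, σ(133) = 160, σ(134) = 204, σ(135) = 240. Summing all 135 values: 15035. (Average order: Σ_{n ≤ x} σ(n) ~ (π²/12) x². For x = 135, (π²/12)·135² ≈ 14989.46.)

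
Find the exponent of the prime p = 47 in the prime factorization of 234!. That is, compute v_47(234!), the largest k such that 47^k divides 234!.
v_47(234!) = 4

Legendre's formula: v_p(n!) = Σ_{k ≥ 1} ⌊n / p^k⌋. For p = 47, n = 234, the terms are:
  ⌊234/47^1⌋ = ⌊234/47⌋ = 4
(the next term ⌊234/47^2⌋ = 0, terminating the sum). Summing: v_47(234!) = 4 = 4.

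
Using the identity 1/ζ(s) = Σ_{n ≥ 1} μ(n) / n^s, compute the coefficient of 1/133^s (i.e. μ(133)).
μ(133) = 1

Factor n = 133 = 7 · 19. μ(n) = 0 if any exponent ≥ 2 (not squarefree); otherwise μ(n) = (−1)^{ω(n)} where ω(n) is the number of distinct prime factors. Applying: μ(133) = 1.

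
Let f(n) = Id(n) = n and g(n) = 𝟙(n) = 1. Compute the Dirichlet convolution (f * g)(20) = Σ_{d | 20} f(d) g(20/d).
(Id * 𝟙)(20) = 42

Divisors of 20: [1, 2, 4, 5, 10, 20]. For each d | 20:
  d = 1: Id(1) · 𝟙(20/1) = 1 · 1 = 1
  d = 2: Id(2) · 𝟙(20/2) = 2 · 1 = 2
  d = 4: Id(4) · 𝟙(20/4) = 4 · 1 = 4
  d = 5: Id(5) · 𝟙(20/5) = 5 · 1 = 5
  d = 10: Id(10) · 𝟙(20/10) = 10 · 1 = 10
  d = 20: Id(20) · 𝟙(20/20) = 20 · 1 = 20
Summing: (Id * 𝟙)(20) = 1 + 2 + 4 + 5 + 10 + 20 = 42.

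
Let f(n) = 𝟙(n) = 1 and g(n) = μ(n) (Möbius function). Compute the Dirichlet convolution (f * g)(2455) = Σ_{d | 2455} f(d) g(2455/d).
(𝟙 * μ)(2455) = 0

Divisors of 2455: [1, 5, 491, 2455]. For each d | 2455:
  d = 1: 𝟙(1) · μ(2455/1) = 1 · 1 = 1
  d = 5: 𝟙(5) · μ(2455/5) = 1 · -1 = -1
  d = 491: 𝟙(491) · μ(2455/491) = 1 · -1 = -1
  d = 2455: 𝟙(2455) · μ(2455/2455) = 1 · 1 = 1
Summing: (𝟙 * μ)(2455) = 1 + -1 + -1 + 1 = 0.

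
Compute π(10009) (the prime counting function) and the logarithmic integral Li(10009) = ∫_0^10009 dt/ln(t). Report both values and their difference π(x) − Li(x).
π(10009) = 1231;  Li(10009) ≈ 1247.11;  π(x) − Li(x) ≈ -16.11.

Direct count of primes ≤ 10009 gives π(10009) = 1231. Numerical evaluation of the logarithmic integral gives Li(10009) ≈ 1247.11. The difference π(x) − Li(x) ≈ -16.11 is typically negative for small/moderate x (Li(x) overestimates), though Littlewood's theorem shows this sign changes infinitely often.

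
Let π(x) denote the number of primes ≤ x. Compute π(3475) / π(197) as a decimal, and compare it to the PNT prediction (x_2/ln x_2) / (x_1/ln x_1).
π(3475)/π(197) = 487/45 ≈ 10.8222;  PNT prediction ≈ 11.4301.

π(197) = 45 and π(3475) = 487, so π(3475)/π(197) ≈ 10.8222. The PNT-predicted ratio is (3475/ln(3475)) / (197/ln(197)) ≈ 11.4301. The two agree to within a few percent, as expected.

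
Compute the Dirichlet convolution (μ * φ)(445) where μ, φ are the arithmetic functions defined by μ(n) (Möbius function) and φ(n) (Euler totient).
(μ * φ)(445) = 261

Divisors of 445: [1, 5, 89, 445]. For each d | 445:
  d = 1: μ(1) · φ(445/1) = 1 · 352 = 352
  d = 5: μ(5) · φ(445/5) = -1 · 88 = -88
  d = 89: μ(89) · φ(445/89) = -1 · 4 = -4
  d = 445: μ(445) · φ(445/445) = 1 · 1 = 1
Summing: (μ * φ)(445) = 352 + -88 + -4 + 1 = 261.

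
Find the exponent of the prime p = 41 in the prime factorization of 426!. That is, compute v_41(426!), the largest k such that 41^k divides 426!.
v_41(426!) = 10

Legendre's formula: v_p(n!) = Σ_{k ≥ 1} ⌊n / p^k⌋. For p = 41, n = 426, the terms are:
  ⌊426/41^1⌋ = ⌊426/41⌋ = 10
(the next term ⌊426/41^2⌋ = 0, terminating the sum). Summing: v_41(426!) = 10 = 10.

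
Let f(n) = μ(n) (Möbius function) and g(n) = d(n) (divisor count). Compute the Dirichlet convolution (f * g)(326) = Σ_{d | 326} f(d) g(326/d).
(μ * d)(326) = 1

Divisors of 326: [1, 2, 163, 326]. For each d | 326:
  d = 1: μ(1) · d(326/1) = 1 · 4 = 4
  d = 2: μ(2) · d(326/2) = -1 · 2 = -2
  d = 163: μ(163) · d(326/163) = -1 · 2 = -2
  d = 326: μ(326) · d(326/326) = 1 · 1 = 1
Summing: (μ * d)(326) = 4 + -2 + -2 + 1 = 1.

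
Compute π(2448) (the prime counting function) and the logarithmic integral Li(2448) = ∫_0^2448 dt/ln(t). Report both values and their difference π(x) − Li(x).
π(2448) = 363;  Li(2448) ≈ 372.95;  π(x) − Li(x) ≈ -9.95.

Direct count of primes ≤ 2448 gives π(2448) = 363. Numerical evaluation of the logarithmic integral gives Li(2448) ≈ 372.95. The difference π(x) − Li(x) ≈ -9.95 is typically negative for small/moderate x (Li(x) overestimates), though Littlewood's theorem shows this sign changes infinitely often.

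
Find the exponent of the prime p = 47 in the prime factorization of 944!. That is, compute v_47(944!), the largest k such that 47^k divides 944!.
v_47(944!) = 20

Legendre's formula: v_p(n!) = Σ_{k ≥ 1} ⌊n / p^k⌋. For p = 47, n = 944, the terms are:
  ⌊944/47^1⌋ = ⌊944/47⌋ = 20
(the next term ⌊944/47^2⌋ = 0, terminating the sum). Summing: v_47(944!) = 20 = 20.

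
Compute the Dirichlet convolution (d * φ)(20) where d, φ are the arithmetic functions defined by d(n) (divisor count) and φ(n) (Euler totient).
(d * φ)(20) = 42

Divisors of 20: [1, 2, 4, 5, 10, 20]. For each d | 20:
  d = 1: d(1) · φ(20/1) = 1 · 8 = 8
  d = 2: d(2) · φ(20/2) = 2 · 4 = 8
  d = 4: d(4) · φ(20/4) = 3 · 4 = 12
  d = 5: d(5) · φ(20/5) = 2 · 2 = 4
  d = 10: d(10) · φ(20/10) = 4 · 1 = 4
  d = 20: d(20) · φ(20/20) = 6 · 1 = 6
Summing: (d * φ)(20) = 8 + 8 + 12 + 4 + 4 + 6 = 42.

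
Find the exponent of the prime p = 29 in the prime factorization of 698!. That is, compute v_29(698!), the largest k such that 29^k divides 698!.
v_29(698!) = 24

Legendre's formula: v_p(n!) = Σ_{k ≥ 1} ⌊n / p^k⌋. For p = 29, n = 698, the terms are:
  ⌊698/29^1⌋ = ⌊698/29⌋ = 24
(the next term ⌊698/29^2⌋ = 0, terminating the sum). Summing: v_29(698!) = 24 = 24.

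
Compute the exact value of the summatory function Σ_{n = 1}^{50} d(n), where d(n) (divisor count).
Σ_{n ≤ 50} d(n) = 207

Compute d(n) for each 1 ≤ n ≤ 50: d(1) = 1, d(2) = 2, d(3) = 2, d(4) = 3, d(5) = 2, d(6) = 4, d(7) = 2, d(8) = 4, d(9) = 3, d(10) = 4, d(11) = 2, d(12) = 6, d(13) = 2, d(14) = 4, d(15) = 4, d(16) = 5, d(17) = 2, d(18) = 6, d(19) = 2, d(20) = 6, d(21) = 4, d(22) = 4, d(23) = 2, d(24) = 8, d(25) = 3, d(26) = 4, d(27) = 4, d(28) = 6, d(29) = 2, d(30) = 8, d(31) = 2, d(32) = 6, d(33) = 4, d(34) = 4, d(35) = 4, d(36) = 9, d(37) = 2, d(38) = 4, d(39) = 4, d(40) = 8, d(41) = 2, d(42) = 8, d(43) = 2, d(44) = 6, d(45) = 6, d(46) = 4, d(47) = 2, d(48) = 10, d(49) = 3, d(50) = 6. Summing all 50 values: 207. (Dirichlet's divisor formula: Σ_{n ≤ x} d(n) = x ln(x) + (2γ − 1) x + O(√x). For x = 50, the asymptotic estimate is ≈ 203.32.)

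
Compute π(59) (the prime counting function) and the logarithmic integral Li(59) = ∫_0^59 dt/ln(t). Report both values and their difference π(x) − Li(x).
π(59) = 17;  Li(59) ≈ 20.72;  π(x) − Li(x) ≈ -3.72.

Direct count of primes ≤ 59 gives π(59) = 17. Numerical evaluation of the logarithmic integral gives Li(59) ≈ 20.72. The difference π(x) − Li(x) ≈ -3.72 is typically negative for small/moderate x (Li(x) overestimates), though Littlewood's theorem shows this sign changes infinitely often.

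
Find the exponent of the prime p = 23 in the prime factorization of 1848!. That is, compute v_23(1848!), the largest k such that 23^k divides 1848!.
v_23(1848!) = 83

Legendre's formula: v_p(n!) = Σ_{k ≥ 1} ⌊n / p^k⌋. For p = 23, n = 1848, the terms are:
  ⌊1848/23^1⌋ = ⌊1848/23⌋ = 80
  ⌊1848/23^2⌋ = ⌊1848/529⌋ = 3
(the next term ⌊1848/23^3⌋ = 0, terminating the sum). Summing: v_23(1848!) = 80 + 3 = 83.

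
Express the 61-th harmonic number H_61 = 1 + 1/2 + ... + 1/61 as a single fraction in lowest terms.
H_61 = 925372872575832277072279171/197044480683803711251893600

Direct summation: H_61 = 1 + 1/2 + ... + 1/61. The least common denominator is lcm(1, ..., 61) = 591133442051411133755680800; over this denominator the numerator is 591133442051411133755680800 + 295566721025705566877840400 + 197044480683803711251893600 + 147783360512852783438920200 + 118226688410282226751136160 + 98522240341901855625946800 + 84447634578773019107954400 + 73891680256426391719460100 + 65681493561267903750631200 + 59113344205141113375568080 + 53739403822855557614152800 + 49261120170950927812973400 + 45471803234723933365821600 + 42223817289386509553977200 + 39408896136760742250378720 + 36945840128213195859730050 + 34772555414788890220922400 + 32840746780633951875315600 + 31112286423758480723983200 + 29556672102570556687784040 + 28149211526257673035984800 + 26869701911427778807076400 + 25701454002235266685029600 + 24630560085475463906486700 + 23645337682056445350227232 + 22735901617361966682910800 + 21893831187089301250210400 + 21111908644693254776988600 + 20383911794876245991575200 + 19704448068380371125189360 + 19068820711335843024376800 + 18472920064106597929865025 + 17913134607618519204717600 + 17386277707394445110461200 + 16889526915754603821590880 + 16420373390316975937657800 + 15976579514903003615018400 + 15556143211879240361991600 + 15157267744907977788607200 + 14778336051285278343892020 + 14417888830522222774528800 + 14074605763128836517992400 + 13747289350032817064085600 + 13434850955713889403538200 + 13136298712253580750126240 + 12850727001117633342514800 + 12577307277689598590546400 + 12315280042737731953243350 + 12063947796967574158279200 + 11822668841028222675113616 + 11590851804929630073640800 + 11367950808680983341455400 + 11153461170781342146333600 + 10946915593544650625105200 + 10747880764571111522830560 + 10555954322346627388494300 + 10370762141252826907994400 + 10191955897438122995787600 + 10019210882227307351791200 + 9852224034190185562594680 + 9690712164777231700912800 = 2776118617727496831216837513, so H_61 = 2776118617727496831216837513/591133442051411133755680800; reducing by gcd(2776118617727496831216837513, 591133442051411133755680800) = 3 gives 925372872575832277072279171/197044480683803711251893600 ≈ 4.69626. (The PNT-adjacent estimate ln(61) + γ ≈ 4.68809 matches within O(1/n).)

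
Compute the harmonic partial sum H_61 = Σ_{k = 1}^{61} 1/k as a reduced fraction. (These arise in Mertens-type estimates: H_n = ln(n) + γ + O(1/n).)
H_61 = 925372872575832277072279171/197044480683803711251893600

Direct summation: H_61 = 1 + 1/2 + ... + 1/61. The least common denominator is lcm(1, ..., 61) = 591133442051411133755680800; over this denominator the numerator is 591133442051411133755680800 + 295566721025705566877840400 + 197044480683803711251893600 + 147783360512852783438920200 + 118226688410282226751136160 + 98522240341901855625946800 + 84447634578773019107954400 + 73891680256426391719460100 + 65681493561267903750631200 + 59113344205141113375568080 + 53739403822855557614152800 + 49261120170950927812973400 + 45471803234723933365821600 + 42223817289386509553977200 + 39408896136760742250378720 + 36945840128213195859730050 + 34772555414788890220922400 + 32840746780633951875315600 + 31112286423758480723983200 + 29556672102570556687784040 + 28149211526257673035984800 + 26869701911427778807076400 + 25701454002235266685029600 + 24630560085475463906486700 + 23645337682056445350227232 + 22735901617361966682910800 + 21893831187089301250210400 + 21111908644693254776988600 + 20383911794876245991575200 + 19704448068380371125189360 + 19068820711335843024376800 + 18472920064106597929865025 + 17913134607618519204717600 + 17386277707394445110461200 + 16889526915754603821590880 + 16420373390316975937657800 + 15976579514903003615018400 + 15556143211879240361991600 + 15157267744907977788607200 + 14778336051285278343892020 + 14417888830522222774528800 + 14074605763128836517992400 + 13747289350032817064085600 + 13434850955713889403538200 + 13136298712253580750126240 + 12850727001117633342514800 + 12577307277689598590546400 + 12315280042737731953243350 + 12063947796967574158279200 + 11822668841028222675113616 + 11590851804929630073640800 + 11367950808680983341455400 + 11153461170781342146333600 + 10946915593544650625105200 + 10747880764571111522830560 + 10555954322346627388494300 + 10370762141252826907994400 + 10191955897438122995787600 + 10019210882227307351791200 + 9852224034190185562594680 + 9690712164777231700912800 = 2776118617727496831216837513, so H_61 = 2776118617727496831216837513/591133442051411133755680800; reducing by gcd(2776118617727496831216837513, 591133442051411133755680800) = 3 gives 925372872575832277072279171/197044480683803711251893600 ≈ 4.69626. (The PNT-adjacent estimate ln(61) + γ ≈ 4.68809 matches within O(1/n).)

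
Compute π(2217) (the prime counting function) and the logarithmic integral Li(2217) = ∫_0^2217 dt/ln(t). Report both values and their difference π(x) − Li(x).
π(2217) = 330;  Li(2217) ≈ 343.16;  π(x) − Li(x) ≈ -13.16.

Direct count of primes ≤ 2217 gives π(2217) = 330. Numerical evaluation of the logarithmic integral gives Li(2217) ≈ 343.16. The difference π(x) − Li(x) ≈ -13.16 is typically negative for small/moderate x (Li(x) overestimates), though Littlewood's theorem shows this sign changes infinitely often.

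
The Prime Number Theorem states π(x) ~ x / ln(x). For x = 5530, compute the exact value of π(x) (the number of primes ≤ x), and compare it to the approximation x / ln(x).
π(5530) = 731;  x/ln(x) ≈ 641.68;  relative error ≈ 12.22%.

Directly count primes up to 5530: π(5530) = 731. The PNT approximation gives 5530/ln(5530) ≈ 5530/8.61794 ≈ 641.68. Relative error (π(x) − x/ln(x)) / π(x) ≈ 12.22%; the approximation is known to undercount slightly (Li(x) is a better estimate).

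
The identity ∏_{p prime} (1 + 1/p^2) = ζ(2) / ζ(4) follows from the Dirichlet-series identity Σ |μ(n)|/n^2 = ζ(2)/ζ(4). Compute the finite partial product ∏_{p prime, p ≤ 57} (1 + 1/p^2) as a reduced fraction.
∏ = 5396954168104720000000000/3563579332076505044832837

The primes p ≤ 57 are [2, 3, 5, 7, 11, 13, 17, 19, 23, 29, 31, 37, 41, 43, 47, 53]. For each, (1 + 1/p^2) = (p^2 + 1)/p^2. Multiplying these fractions over p ∈ [2, 3, 5, 7, 11, 13, 17, 19, 23, 29, 31, 37, 41, 43, 47, 53] gives 5396954168104720000000000/3563579332076505044832837. (In the limit P → ∞ this tends to ζ(2)/ζ(4).)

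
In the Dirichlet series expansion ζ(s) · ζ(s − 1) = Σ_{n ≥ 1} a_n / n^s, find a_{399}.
σ(399) = 640

In the product (Σ m^0/m^s)(Σ k / k^s) = Σ (Σ_{d | n} d) / n^s, the coefficient of 1/n^s is σ(n) = Σ_{d | n} d. For n = 399, divisors are [1, 3, 7, 19, 21, 57, 133, 399]; summing: σ(399) = 640.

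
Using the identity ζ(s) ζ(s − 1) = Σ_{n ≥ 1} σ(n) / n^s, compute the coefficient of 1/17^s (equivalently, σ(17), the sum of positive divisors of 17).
σ(17) = 18

In the product (Σ m^0/m^s)(Σ k / k^s) = Σ (Σ_{d | n} d) / n^s, the coefficient of 1/n^s is σ(n) = Σ_{d | n} d. For n = 17, divisors are [1, 17]; summing: σ(17) = 18.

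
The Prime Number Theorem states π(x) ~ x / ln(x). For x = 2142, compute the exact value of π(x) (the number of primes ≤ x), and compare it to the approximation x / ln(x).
π(2142) = 323;  x/ln(x) ≈ 279.29;  relative error ≈ 13.53%.

Directly count primes up to 2142: π(2142) = 323. The PNT approximation gives 2142/ln(2142) ≈ 2142/7.66950 ≈ 279.29. Relative error (π(x) − x/ln(x)) / π(x) ≈ 13.53%; the approximation is known to undercount slightly (Li(x) is a better estimate).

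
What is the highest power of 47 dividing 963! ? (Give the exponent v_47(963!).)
v_47(963!) = 20

Legendre's formula: v_p(n!) = Σ_{k ≥ 1} ⌊n / p^k⌋. For p = 47, n = 963, the terms are:
  ⌊963/47^1⌋ = ⌊963/47⌋ = 20
(the next term ⌊963/47^2⌋ = 0, terminating the sum). Summing: v_47(963!) = 20 = 20.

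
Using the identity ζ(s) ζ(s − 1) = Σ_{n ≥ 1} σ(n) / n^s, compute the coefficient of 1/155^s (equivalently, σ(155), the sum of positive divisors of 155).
σ(155) = 192

In the product (Σ m^0/m^s)(Σ k / k^s) = Σ (Σ_{d | n} d) / n^s, the coefficient of 1/n^s is σ(n) = Σ_{d | n} d. For n = 155, divisors are [1, 5, 31, 155]; summing: σ(155) = 192.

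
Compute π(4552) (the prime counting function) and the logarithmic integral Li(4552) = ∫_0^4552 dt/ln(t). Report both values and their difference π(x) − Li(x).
π(4552) = 617;  Li(4552) ≈ 631.39;  π(x) − Li(x) ≈ -14.39.

Direct count of primes ≤ 4552 gives π(4552) = 617. Numerical evaluation of the logarithmic integral gives Li(4552) ≈ 631.39. The difference π(x) − Li(x) ≈ -14.39 is typically negative for small/moderate x (Li(x) overestimates), though Littlewood's theorem shows this sign changes infinitely often.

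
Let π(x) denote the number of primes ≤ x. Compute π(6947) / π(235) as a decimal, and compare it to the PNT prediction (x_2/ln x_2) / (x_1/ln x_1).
π(6947)/π(235) = 891/51 ≈ 17.4706;  PNT prediction ≈ 18.2448.

π(235) = 51 and π(6947) = 891, so π(6947)/π(235) ≈ 17.4706. The PNT-predicted ratio is (6947/ln(6947)) / (235/ln(235)) ≈ 18.2448. The two agree to within a few percent, as expected.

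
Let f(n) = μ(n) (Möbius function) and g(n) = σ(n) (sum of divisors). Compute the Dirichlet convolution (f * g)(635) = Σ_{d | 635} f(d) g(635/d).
(μ * σ)(635) = 635

Divisors of 635: [1, 5, 127, 635]. For each d | 635:
  d = 1: μ(1) · σ(635/1) = 1 · 768 = 768
  d = 5: μ(5) · σ(635/5) = -1 · 128 = -128
  d = 127: μ(127) · σ(635/127) = -1 · 6 = -6
  d = 635: μ(635) · σ(635/635) = 1 · 1 = 1
Summing: (μ * σ)(635) = 768 + -128 + -6 + 1 = 635.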